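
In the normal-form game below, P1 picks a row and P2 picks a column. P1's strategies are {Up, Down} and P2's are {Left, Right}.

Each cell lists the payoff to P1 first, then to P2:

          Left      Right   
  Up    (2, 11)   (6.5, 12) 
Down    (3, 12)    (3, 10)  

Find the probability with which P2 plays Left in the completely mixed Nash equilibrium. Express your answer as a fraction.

7/9

Let y be the probability that P2 plays Left. In a completely mixed equilibrium, P1 must be indifferent between Up and Down.
P1's expected payoff from Up is 2y + 6.5(1−y); from Down it is 3y + 3(1−y).
Setting these equal: −4.5y + 6.5 = 3, so y = 7/9.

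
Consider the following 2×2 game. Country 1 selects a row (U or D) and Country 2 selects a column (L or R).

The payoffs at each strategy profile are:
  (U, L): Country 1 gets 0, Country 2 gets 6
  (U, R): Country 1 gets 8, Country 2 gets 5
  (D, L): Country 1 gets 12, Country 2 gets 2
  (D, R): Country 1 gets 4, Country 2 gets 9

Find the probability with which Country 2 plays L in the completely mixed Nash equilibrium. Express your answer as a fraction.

1/4

Let y be the probability that Country 2 plays L. In a completely mixed equilibrium, Country 1 must be indifferent between U and D.
Country 1's expected payoff from U is 8(1−y); from D it is 12y + 4(1−y).
Setting these equal: −8y + 8 = 8y + 4, so y = 1/4.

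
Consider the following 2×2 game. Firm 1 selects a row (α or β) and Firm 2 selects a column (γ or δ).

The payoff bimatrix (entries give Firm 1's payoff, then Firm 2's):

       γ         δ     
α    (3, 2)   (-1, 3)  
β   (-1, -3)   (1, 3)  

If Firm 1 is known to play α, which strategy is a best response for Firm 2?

δ

Against α, Firm 2 earns 2 from γ and 3 from δ.
So δ is the best response.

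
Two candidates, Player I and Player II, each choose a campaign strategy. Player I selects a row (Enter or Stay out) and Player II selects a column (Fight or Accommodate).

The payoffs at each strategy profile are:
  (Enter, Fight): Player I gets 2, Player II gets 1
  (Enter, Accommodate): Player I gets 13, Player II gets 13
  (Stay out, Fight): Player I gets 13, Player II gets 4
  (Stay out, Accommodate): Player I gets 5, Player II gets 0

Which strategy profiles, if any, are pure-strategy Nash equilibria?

(Enter, Accommodate) and (Stay out, Fight)

(Enter, Fight): Player I prefers Stay out (13 > 2); Player II prefers Accommodate (13 > 1) — not an equilibrium.
(Enter, Accommodate): Player I gets 13 ≥ 5 from Stay out, and Player II gets 13 ≥ 1 from Fight — Nash equilibrium.
(Stay out, Fight): Player I gets 13 ≥ 2 from Enter, and Player II gets 4 ≥ 0 from Accommodate — Nash equilibrium.
(Stay out, Accommodate): Player I prefers Enter (13 > 5); Player II prefers Fight (4 > 0) — not an equilibrium.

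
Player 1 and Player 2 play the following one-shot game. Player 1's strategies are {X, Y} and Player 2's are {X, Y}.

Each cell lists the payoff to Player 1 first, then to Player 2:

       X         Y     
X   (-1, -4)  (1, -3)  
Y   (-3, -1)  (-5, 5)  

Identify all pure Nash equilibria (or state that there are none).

(X, Y)

(X, X): Player 2 prefers Y (-3 > -4) — not an equilibrium.
(X, Y): Player 1 gets 1 ≥ -5 from Y, and Player 2 gets -3 ≥ -4 from X — Nash equilibrium.
(Y, X): Player 1 prefers X (-1 > -3); Player 2 prefers Y (5 > -1) — not an equilibrium.
(Y, Y): Player 1 prefers X (1 > -5) — not an equilibrium.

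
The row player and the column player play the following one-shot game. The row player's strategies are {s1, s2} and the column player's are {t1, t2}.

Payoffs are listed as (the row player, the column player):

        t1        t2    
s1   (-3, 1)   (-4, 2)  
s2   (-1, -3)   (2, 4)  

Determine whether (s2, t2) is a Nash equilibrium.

At (s2, t2), the row player earns 2; switching to s1 would give -4, so the row player has no profitable deviation.
The column player earns 4; switching to t1 would give -3, so the column player has no profitable deviation.
Neither player can gain by a unilateral deviation, so this profile is a Nash equilibrium.

Yes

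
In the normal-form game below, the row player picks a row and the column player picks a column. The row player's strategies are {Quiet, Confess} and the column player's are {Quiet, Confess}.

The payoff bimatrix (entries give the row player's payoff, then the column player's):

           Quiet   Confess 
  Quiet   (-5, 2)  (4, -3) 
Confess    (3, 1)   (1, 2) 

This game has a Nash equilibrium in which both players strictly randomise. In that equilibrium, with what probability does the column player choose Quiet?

3/11

Let q be the probability that the column player plays Quiet. In a completely mixed equilibrium, the row player must be indifferent between Quiet and Confess.
The row player's expected payoff from Quiet is −5q + 4(1−q); from Confess it is 3q + (1−q).
Setting these equal: −9q + 4 = 2q + 1, so q = 3/11.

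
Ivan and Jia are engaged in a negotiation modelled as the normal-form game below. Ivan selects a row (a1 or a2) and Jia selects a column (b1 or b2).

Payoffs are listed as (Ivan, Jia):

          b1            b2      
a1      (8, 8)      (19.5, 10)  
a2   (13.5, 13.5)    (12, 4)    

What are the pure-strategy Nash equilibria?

(a1, b1): Ivan prefers a2 (13.5 > 8); Jia prefers b2 (10 > 8) — not an equilibrium.
(a1, b2): Ivan gets 19.5 ≥ 12 from a2, and Jia gets 10 ≥ 8 from b1 — Nash equilibrium.
(a2, b1): Ivan gets 13.5 ≥ 8 from a1, and Jia gets 13.5 ≥ 4 from b2 — Nash equilibrium.
(a2, b2): Ivan prefers a1 (19.5 > 12); Jia prefers b1 (13.5 > 4) — not an equilibrium.

(a1, b2) and (a2, b1)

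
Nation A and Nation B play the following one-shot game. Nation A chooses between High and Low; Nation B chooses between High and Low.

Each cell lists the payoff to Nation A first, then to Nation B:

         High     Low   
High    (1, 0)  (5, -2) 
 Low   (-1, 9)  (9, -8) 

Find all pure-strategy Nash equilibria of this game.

(High, High): Nation A gets 1 ≥ -1 from Low, and Nation B gets 0 ≥ -2 from Low — Nash equilibrium.
(High, Low): Nation A prefers Low (9 > 5); Nation B prefers High (0 > -2) — not an equilibrium.
(Low, High): Nation A prefers High (1 > -1) — not an equilibrium.
(Low, Low): Nation B prefers High (9 > -8) — not an equilibrium.

(High, High)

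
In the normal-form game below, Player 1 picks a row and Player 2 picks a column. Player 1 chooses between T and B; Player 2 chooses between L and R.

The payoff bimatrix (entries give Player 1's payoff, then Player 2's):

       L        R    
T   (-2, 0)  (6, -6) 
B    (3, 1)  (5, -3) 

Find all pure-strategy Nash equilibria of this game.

(T, L): Player 1 prefers B (3 > -2) — not an equilibrium.
(T, R): Player 2 prefers L (0 > -6) — not an equilibrium.
(B, L): Player 1 gets 3 ≥ -2 from T, and Player 2 gets 1 ≥ -3 from R — Nash equilibrium.
(B, R): Player 1 prefers T (6 > 5); Player 2 prefers L (1 > -3) — not an equilibrium.

(B, L)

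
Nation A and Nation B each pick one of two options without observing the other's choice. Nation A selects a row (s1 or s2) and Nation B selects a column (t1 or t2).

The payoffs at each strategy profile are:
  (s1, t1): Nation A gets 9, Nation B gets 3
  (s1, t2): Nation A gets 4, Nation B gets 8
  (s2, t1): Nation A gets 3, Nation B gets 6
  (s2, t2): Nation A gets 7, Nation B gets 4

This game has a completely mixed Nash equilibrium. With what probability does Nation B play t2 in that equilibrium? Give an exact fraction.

Let y be the probability that Nation B plays t1. In a completely mixed equilibrium, Nation A must be indifferent between s1 and s2.
Nation A's expected payoff from s1 is 9y + 4(1−y); from s2 it is 3y + 7(1−y).
Setting these equal: 5y + 4 = −4y + 7, so y = 1/3.
Therefore Nation B plays t2 with probability 1 − 1/3 = 2/3.

2/3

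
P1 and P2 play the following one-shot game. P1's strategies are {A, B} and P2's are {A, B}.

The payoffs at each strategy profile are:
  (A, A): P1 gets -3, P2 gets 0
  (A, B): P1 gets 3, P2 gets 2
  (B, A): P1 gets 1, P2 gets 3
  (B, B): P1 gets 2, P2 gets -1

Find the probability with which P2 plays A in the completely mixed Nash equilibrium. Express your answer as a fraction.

Let q be the probability that P2 plays A. In a completely mixed equilibrium, P1 must be indifferent between A and B.
P1's expected payoff from A is −3q + 3(1−q); from B it is q + 2(1−q).
Setting these equal: −6q + 3 = −q + 2, so q = 1/5.

1/5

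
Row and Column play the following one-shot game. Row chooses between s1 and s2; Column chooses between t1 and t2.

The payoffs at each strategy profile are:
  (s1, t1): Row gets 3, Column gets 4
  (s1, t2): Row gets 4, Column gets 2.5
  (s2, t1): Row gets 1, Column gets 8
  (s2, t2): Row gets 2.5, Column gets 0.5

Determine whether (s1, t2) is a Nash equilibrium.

At (s1, t2), Row earns 4; switching to s2 would give 2.5, so Row has no profitable deviation.
Column earns 2.5; switching to t1 would give 4, so Column would deviate.
Since at least one player can profitably deviate, this is not a Nash equilibrium.

No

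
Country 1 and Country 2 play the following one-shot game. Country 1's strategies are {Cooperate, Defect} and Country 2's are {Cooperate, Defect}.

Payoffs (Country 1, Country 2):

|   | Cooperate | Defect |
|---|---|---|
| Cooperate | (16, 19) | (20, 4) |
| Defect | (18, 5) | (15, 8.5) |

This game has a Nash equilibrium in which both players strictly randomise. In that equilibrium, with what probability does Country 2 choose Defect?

2/7

Let c be the probability that Country 2 plays Cooperate. In a completely mixed equilibrium, Country 1 must be indifferent between Cooperate and Defect.
Country 1's expected payoff from Cooperate is 16c + 20(1−c); from Defect it is 18c + 15(1−c).
Setting these equal: −4c + 20 = 3c + 15, so c = 5/7.
Therefore Country 2 plays Defect with probability 1 − 5/7 = 2/7.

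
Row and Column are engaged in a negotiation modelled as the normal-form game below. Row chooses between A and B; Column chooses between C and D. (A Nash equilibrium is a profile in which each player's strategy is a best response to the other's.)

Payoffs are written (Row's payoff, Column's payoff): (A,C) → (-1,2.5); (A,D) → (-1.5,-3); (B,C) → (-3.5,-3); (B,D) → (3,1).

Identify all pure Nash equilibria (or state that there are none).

(A, C) and (B, D)

(A, C): Row gets -1 ≥ -3.5 from B, and Column gets 2.5 ≥ -3 from D — Nash equilibrium.
(A, D): Row prefers B (3 > -1.5); Column prefers C (2.5 > -3) — not an equilibrium.
(B, C): Row prefers A (-1 > -3.5); Column prefers D (1 > -3) — not an equilibrium.
(B, D): Row gets 3 ≥ -1.5 from A, and Column gets 1 ≥ -3 from C — Nash equilibrium.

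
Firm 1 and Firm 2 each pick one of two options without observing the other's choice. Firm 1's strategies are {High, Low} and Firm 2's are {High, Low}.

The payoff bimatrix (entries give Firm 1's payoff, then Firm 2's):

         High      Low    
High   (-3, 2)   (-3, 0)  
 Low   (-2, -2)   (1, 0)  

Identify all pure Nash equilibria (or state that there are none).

(Low, Low)

(High, High): Firm 1 prefers Low (-2 > -3) — not an equilibrium.
(High, Low): Firm 1 prefers Low (1 > -3); Firm 2 prefers High (2 > 0) — not an equilibrium.
(Low, High): Firm 2 prefers Low (0 > -2) — not an equilibrium.
(Low, Low): Firm 1 gets 1 ≥ -3 from High, and Firm 2 gets 0 ≥ -2 from High — Nash equilibrium.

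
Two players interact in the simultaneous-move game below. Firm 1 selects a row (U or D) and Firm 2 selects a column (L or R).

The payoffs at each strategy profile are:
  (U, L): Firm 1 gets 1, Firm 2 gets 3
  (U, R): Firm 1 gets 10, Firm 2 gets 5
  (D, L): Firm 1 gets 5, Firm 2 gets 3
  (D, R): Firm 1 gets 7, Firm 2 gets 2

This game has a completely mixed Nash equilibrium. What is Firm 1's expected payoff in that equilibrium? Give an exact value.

First find y, the probability Firm 2 plays L, from Firm 1's indifference between U and D: y + 10(1−y) = 5y + 7(1−y), giving y = 3/7.
Since Firm 1 is indifferent in equilibrium, Firm 1's expected payoff equals the payoff from either row against (3/7, 4/7). Using U: (3/7) + 10(4/7) = 43/7.

43/7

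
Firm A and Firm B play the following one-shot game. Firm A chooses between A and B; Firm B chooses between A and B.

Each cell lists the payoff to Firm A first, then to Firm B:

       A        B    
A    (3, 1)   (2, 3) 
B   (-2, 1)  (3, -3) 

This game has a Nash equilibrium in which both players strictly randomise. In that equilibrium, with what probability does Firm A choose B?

1/3

Let r be the probability that Firm A plays A. In a completely mixed equilibrium, Firm B must be indifferent between A and B.
Firm B's expected payoff from A is r + (1−r); from B it is 3r − 3(1−r).
Setting these equal: 1 = 6r − 3, so r = 2/3.
Therefore Firm A plays B with probability 1 − 2/3 = 1/3.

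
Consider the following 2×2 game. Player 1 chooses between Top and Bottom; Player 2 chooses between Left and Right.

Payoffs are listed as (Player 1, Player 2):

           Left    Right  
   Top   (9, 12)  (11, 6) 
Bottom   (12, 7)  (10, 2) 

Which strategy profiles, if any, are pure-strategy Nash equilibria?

(Top, Left): Player 1 prefers Bottom (12 > 9) — not an equilibrium.
(Top, Right): Player 2 prefers Left (12 > 6) — not an equilibrium.
(Bottom, Left): Player 1 gets 12 ≥ 9 from Top, and Player 2 gets 7 ≥ 2 from Right — Nash equilibrium.
(Bottom, Right): Player 1 prefers Top (11 > 10); Player 2 prefers Left (7 > 2) — not an equilibrium.

(Bottom, Left)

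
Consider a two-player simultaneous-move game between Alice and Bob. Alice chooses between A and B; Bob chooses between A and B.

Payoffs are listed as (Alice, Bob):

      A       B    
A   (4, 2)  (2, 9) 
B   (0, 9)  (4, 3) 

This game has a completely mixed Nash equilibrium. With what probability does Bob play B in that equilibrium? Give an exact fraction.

2/3

Let y be the probability that Bob plays A. In a completely mixed equilibrium, Alice must be indifferent between A and B.
Alice's expected payoff from A is 4y + 2(1−y); from B it is 4(1−y).
Setting these equal: 2y + 2 = −4y + 4, so y = 1/3.
Therefore Bob plays B with probability 1 − 1/3 = 2/3.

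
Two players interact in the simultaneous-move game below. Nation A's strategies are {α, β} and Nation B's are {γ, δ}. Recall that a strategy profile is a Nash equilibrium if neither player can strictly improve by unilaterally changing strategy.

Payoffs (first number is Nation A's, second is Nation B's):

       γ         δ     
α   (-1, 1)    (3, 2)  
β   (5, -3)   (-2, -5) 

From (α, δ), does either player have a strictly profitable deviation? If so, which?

Neither

Nation A at (α, δ) earns 3; deviating to β yields -2 — not better.
Nation B earns 2; deviating to γ yields 1 — not better.
Neither player can strictly improve; the profile is a Nash equilibrium.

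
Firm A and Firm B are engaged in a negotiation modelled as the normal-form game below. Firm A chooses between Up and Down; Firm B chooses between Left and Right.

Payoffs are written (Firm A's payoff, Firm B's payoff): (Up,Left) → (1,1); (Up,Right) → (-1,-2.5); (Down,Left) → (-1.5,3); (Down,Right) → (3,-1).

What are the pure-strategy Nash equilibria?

(Up, Left)

(Up, Left): Firm A gets 1 ≥ -1.5 from Down, and Firm B gets 1 ≥ -2.5 from Right — Nash equilibrium.
(Up, Right): Firm A prefers Down (3 > -1); Firm B prefers Left (1 > -2.5) — not an equilibrium.
(Down, Left): Firm A prefers Up (1 > -1.5) — not an equilibrium.
(Down, Right): Firm B prefers Left (3 > -1) — not an equilibrium.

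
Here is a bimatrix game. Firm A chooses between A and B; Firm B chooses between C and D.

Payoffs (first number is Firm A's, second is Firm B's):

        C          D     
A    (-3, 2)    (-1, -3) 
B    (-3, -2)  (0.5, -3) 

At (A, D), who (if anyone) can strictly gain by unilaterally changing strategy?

Both

Firm A at (A, D) earns -1; deviating to B yields 0.5 — a strict improvement.
Firm B earns -3; deviating to C yields 2 — a strict improvement.
Both Firm A and Firm B have strictly profitable deviations.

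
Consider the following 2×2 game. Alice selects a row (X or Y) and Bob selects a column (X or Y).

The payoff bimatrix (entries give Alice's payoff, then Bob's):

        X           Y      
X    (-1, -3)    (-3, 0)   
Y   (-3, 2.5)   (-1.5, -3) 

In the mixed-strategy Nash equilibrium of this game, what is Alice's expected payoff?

-15/7

First find y, the probability Bob plays X, from Alice's indifference between X and Y: −y − 3(1−y) = −3y − 1.5(1−y), giving y = 3/7.
Since Alice is indifferent in equilibrium, Alice's expected payoff equals the payoff from either row against (3/7, 4/7). Using X: −(3/7) − 3(4/7) = -15/7.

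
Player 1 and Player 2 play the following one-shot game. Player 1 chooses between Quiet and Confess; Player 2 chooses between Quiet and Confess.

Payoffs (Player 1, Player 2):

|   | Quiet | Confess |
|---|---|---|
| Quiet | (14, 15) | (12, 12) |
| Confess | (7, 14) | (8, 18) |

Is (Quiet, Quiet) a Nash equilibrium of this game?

Yes

At (Quiet, Quiet), Player 1 earns 14; switching to Confess would give 7, so Player 1 has no profitable deviation.
Player 2 earns 15; switching to Confess would give 12, so Player 2 has no profitable deviation.
Neither player can gain by a unilateral deviation, so this profile is a Nash equilibrium.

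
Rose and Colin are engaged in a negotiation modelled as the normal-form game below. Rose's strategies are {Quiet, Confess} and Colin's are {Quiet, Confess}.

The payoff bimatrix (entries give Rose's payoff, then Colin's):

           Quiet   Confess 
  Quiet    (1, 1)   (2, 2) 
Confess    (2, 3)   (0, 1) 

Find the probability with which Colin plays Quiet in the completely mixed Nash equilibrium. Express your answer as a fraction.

2/3

Let q be the probability that Colin plays Quiet. In a completely mixed equilibrium, Rose must be indifferent between Quiet and Confess.
Rose's expected payoff from Quiet is q + 2(1−q); from Confess it is 2q.
Setting these equal: −q + 2 = 2q, so q = 2/3.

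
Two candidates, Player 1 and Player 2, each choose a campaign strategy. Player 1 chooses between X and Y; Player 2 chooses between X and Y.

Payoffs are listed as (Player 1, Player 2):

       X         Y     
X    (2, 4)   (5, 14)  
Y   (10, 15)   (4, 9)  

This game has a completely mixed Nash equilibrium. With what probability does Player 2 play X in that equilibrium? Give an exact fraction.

1/9

Let y be the probability that Player 2 plays X. In a completely mixed equilibrium, Player 1 must be indifferent between X and Y.
Player 1's expected payoff from X is 2y + 5(1−y); from Y it is 10y + 4(1−y).
Setting these equal: −3y + 5 = 6y + 4, so y = 1/9.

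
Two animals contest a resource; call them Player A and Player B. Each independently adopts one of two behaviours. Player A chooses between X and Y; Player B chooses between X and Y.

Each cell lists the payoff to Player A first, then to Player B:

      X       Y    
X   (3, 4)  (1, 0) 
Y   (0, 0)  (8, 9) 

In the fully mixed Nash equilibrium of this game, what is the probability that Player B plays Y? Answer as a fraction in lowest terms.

Let q be the probability that Player B plays X. In a completely mixed equilibrium, Player A must be indifferent between X and Y.
Player A's expected payoff from X is 3q + (1−q); from Y it is 8(1−q).
Setting these equal: 2q + 1 = −8q + 8, so q = 7/10.
Therefore Player B plays Y with probability 1 − 7/10 = 3/10.

3/10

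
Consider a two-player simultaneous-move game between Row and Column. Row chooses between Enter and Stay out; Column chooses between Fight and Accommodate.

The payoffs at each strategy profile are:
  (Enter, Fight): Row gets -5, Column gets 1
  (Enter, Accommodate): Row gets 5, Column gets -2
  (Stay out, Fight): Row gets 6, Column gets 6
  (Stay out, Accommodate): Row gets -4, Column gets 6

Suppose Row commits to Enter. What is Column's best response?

Fight

Against Enter, Column earns 1 from Fight and -2 from Accommodate.
So Fight is the best response.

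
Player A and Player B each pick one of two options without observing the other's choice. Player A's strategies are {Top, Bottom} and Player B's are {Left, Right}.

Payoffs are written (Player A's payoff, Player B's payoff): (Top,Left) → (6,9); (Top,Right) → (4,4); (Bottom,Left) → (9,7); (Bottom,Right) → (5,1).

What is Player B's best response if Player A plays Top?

Left

Against Top, Player B earns 9 from Left and 4 from Right.
So Left is the best response.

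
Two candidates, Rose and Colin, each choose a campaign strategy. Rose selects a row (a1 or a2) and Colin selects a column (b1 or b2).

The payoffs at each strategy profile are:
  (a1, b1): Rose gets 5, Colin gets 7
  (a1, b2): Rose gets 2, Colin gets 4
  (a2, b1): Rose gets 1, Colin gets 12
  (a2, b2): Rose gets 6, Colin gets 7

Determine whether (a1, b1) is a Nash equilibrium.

Yes

At (a1, b1), Rose earns 5; switching to a2 would give 1, so Rose has no profitable deviation.
Colin earns 7; switching to b2 would give 4, so Colin has no profitable deviation.
Neither player can gain by a unilateral deviation, so this profile is a Nash equilibrium.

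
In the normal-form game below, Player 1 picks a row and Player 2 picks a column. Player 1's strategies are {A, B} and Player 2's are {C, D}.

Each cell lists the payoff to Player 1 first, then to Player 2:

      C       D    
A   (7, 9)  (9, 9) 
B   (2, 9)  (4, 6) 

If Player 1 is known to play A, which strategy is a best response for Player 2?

Against A, Player 2 earns 9 from C and 9 from D.
So either strategy is a best response.

either — both C and D are best responses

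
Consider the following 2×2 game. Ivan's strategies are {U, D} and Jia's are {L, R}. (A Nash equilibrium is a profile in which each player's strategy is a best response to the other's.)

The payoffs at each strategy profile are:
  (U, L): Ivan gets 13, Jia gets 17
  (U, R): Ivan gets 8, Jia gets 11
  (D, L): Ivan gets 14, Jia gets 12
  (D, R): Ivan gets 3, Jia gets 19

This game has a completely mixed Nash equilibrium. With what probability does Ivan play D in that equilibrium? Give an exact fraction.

6/13

Let r be the probability that Ivan plays U. In a completely mixed equilibrium, Jia must be indifferent between L and R.
Jia's expected payoff from L is 17r + 12(1−r); from R it is 11r + 19(1−r).
Setting these equal: 5r + 12 = −8r + 19, so r = 7/13.
Therefore Ivan plays D with probability 1 − 7/13 = 6/13.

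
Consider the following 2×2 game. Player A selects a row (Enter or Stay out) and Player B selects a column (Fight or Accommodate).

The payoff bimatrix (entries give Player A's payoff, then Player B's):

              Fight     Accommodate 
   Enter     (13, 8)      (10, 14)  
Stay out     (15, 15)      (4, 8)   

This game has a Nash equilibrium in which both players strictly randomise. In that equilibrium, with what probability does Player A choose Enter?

Let x be the probability that Player A plays Enter. In a completely mixed equilibrium, Player B must be indifferent between Fight and Accommodate.
Player B's expected payoff from Fight is 8x + 15(1−x); from Accommodate it is 14x + 8(1−x).
Setting these equal: −7x + 15 = 6x + 8, so x = 7/13.

7/13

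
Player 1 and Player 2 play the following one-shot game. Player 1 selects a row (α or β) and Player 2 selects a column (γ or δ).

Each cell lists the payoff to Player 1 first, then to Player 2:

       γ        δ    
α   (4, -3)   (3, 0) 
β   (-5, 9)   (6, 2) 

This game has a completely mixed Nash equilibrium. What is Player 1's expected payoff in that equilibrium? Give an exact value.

First find q, the probability Player 2 plays γ, from Player 1's indifference between α and β: 4q + 3(1−q) = −5q + 6(1−q), giving q = 1/4.
Since Player 1 is indifferent in equilibrium, Player 1's expected payoff equals the payoff from either row against (1/4, 3/4). Using α: 4(1/4) + 3(3/4) = 13/4.

13/4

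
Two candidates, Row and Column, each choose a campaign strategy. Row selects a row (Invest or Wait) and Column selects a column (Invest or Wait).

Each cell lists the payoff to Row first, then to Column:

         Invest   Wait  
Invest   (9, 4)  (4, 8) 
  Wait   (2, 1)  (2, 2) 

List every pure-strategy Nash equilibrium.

(Invest, Wait)

(Invest, Invest): Column prefers Wait (8 > 4) — not an equilibrium.
(Invest, Wait): Row gets 4 ≥ 2 from Wait, and Column gets 8 ≥ 4 from Invest — Nash equilibrium.
(Wait, Invest): Row prefers Invest (9 > 2); Column prefers Wait (2 > 1) — not an equilibrium.
(Wait, Wait): Row prefers Invest (4 > 2) — not an equilibrium.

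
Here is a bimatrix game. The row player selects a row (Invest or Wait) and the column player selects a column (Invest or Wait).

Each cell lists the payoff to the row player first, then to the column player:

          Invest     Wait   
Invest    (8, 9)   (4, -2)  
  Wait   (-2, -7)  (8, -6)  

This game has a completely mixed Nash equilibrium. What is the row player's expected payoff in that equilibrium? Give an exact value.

36/7

First find y, the probability the column player plays Invest, from the row player's indifference between Invest and Wait: 8y + 4(1−y) = −2y + 8(1−y), giving y = 2/7.
Since the row player is indifferent in equilibrium, the row player's expected payoff equals the payoff from either row against (2/7, 5/7). Using Invest: 8(2/7) + 4(5/7) = 36/7.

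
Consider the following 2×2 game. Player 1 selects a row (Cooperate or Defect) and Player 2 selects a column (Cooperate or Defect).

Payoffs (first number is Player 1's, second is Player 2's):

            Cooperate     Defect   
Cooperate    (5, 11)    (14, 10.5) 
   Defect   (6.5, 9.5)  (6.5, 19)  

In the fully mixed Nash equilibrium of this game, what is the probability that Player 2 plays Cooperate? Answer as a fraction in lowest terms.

Let q be the probability that Player 2 plays Cooperate. In a completely mixed equilibrium, Player 1 must be indifferent between Cooperate and Defect.
Player 1's expected payoff from Cooperate is 5q + 14(1−q); from Defect it is 6.5q + 6.5(1−q).
Setting these equal: −9q + 14 = 6.5, so q = 5/6.

5/6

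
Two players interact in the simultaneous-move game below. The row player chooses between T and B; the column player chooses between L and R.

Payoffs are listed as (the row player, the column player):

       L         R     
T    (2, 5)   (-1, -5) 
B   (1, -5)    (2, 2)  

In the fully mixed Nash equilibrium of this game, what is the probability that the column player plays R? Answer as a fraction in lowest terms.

1/4

Let y be the probability that the column player plays L. In a completely mixed equilibrium, the row player must be indifferent between T and B.
The row player's expected payoff from T is 2y − (1−y); from B it is y + 2(1−y).
Setting these equal: 3y − 1 = −y + 2, so y = 3/4.
Therefore the column player plays R with probability 1 − 3/4 = 1/4.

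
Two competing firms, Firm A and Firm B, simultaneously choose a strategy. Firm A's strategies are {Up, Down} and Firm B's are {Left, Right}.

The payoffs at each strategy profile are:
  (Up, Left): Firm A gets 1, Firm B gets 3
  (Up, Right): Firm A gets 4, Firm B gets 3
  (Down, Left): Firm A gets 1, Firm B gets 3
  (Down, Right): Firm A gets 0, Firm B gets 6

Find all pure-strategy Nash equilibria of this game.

(Up, Left) and (Up, Right)

(Up, Left): Firm A gets 1 ≥ 1 from Down, and Firm B gets 3 ≥ 3 from Right — Nash equilibrium.
(Up, Right): Firm A gets 4 ≥ 0 from Down, and Firm B gets 3 ≥ 3 from Left — Nash equilibrium.
(Down, Left): Firm B prefers Right (6 > 3) — not an equilibrium.
(Down, Right): Firm A prefers Up (4 > 0) — not an equilibrium.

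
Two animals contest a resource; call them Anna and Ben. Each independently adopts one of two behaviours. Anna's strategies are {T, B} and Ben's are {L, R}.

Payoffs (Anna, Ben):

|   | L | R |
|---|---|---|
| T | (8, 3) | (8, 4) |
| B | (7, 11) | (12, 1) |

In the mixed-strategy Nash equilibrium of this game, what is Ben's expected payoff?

First find x, the probability Anna plays T, from Ben's indifference between L and R: 3x + 11(1−x) = 4x + (1−x), giving x = 10/11.
Since Ben is indifferent in equilibrium, Ben's expected payoff equals the payoff from either column against (10/11, 1/11). Using L: 3(10/11) + 11(1/11) = 41/11.

41/11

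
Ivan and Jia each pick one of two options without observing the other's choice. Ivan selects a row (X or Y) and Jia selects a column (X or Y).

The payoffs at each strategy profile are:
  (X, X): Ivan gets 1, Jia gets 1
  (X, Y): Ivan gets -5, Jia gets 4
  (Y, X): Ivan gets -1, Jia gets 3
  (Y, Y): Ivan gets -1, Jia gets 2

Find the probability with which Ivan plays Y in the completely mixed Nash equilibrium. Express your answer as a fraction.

3/4

Let x be the probability that Ivan plays X. In a completely mixed equilibrium, Jia must be indifferent between X and Y.
Jia's expected payoff from X is x + 3(1−x); from Y it is 4x + 2(1−x).
Setting these equal: −2x + 3 = 2x + 2, so x = 1/4.
Therefore Ivan plays Y with probability 1 − 1/4 = 3/4.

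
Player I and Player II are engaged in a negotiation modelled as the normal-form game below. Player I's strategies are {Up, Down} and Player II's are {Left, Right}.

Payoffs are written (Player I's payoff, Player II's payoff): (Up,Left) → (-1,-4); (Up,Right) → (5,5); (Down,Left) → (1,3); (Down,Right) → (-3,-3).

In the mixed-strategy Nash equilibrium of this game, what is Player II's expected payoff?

First find x, the probability Player I plays Up, from Player II's indifference between Left and Right: −4x + 3(1−x) = 5x − 3(1−x), giving x = 2/5.
Since Player II is indifferent in equilibrium, Player II's expected payoff equals the payoff from either column against (2/5, 3/5). Using Left: −4(2/5) + 3(3/5) = 1/5.

1/5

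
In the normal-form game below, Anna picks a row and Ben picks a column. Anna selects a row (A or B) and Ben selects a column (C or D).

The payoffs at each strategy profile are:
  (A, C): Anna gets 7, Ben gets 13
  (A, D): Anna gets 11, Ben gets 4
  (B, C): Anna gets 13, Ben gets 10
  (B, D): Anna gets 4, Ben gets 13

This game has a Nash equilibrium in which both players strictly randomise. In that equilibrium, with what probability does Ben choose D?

Let c be the probability that Ben plays C. In a completely mixed equilibrium, Anna must be indifferent between A and B.
Anna's expected payoff from A is 7c + 11(1−c); from B it is 13c + 4(1−c).
Setting these equal: −4c + 11 = 9c + 4, so c = 7/13.
Therefore Ben plays D with probability 1 − 7/13 = 6/13.

6/13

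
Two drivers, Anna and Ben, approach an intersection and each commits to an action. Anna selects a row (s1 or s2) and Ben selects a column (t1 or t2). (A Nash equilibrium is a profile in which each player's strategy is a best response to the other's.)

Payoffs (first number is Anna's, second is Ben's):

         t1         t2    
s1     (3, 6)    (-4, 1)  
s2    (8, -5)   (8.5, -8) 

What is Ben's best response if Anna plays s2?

Against s2, Ben earns -5 from t1 and -8 from t2.
So t1 is the best response.

t1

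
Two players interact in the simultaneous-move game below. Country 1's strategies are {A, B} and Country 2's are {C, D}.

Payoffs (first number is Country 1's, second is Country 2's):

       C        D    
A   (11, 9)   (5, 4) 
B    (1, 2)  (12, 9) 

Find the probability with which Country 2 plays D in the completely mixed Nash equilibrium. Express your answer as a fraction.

10/17

Let y be the probability that Country 2 plays C. In a completely mixed equilibrium, Country 1 must be indifferent between A and B.
Country 1's expected payoff from A is 11y + 5(1−y); from B it is y + 12(1−y).
Setting these equal: 6y + 5 = −11y + 12, so y = 7/17.
Therefore Country 2 plays D with probability 1 − 7/17 = 10/17.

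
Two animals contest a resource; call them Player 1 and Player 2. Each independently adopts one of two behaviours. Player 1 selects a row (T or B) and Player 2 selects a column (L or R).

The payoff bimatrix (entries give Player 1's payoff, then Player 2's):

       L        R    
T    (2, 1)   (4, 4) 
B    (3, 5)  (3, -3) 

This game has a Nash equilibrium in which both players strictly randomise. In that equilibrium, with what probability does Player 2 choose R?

Let q be the probability that Player 2 plays L. In a completely mixed equilibrium, Player 1 must be indifferent between T and B.
Player 1's expected payoff from T is 2q + 4(1−q); from B it is 3q + 3(1−q).
Setting these equal: −2q + 4 = 3, so q = 1/2.
Therefore Player 2 plays R with probability 1 − 1/2 = 1/2.

1/2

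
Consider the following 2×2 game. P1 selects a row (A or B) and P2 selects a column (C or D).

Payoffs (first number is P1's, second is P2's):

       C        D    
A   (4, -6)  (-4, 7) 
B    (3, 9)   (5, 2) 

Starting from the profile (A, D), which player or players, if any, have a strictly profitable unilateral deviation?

P1 at (A, D) earns -4; deviating to B yields 5 — a strict improvement.
P2 earns 7; deviating to C yields -6 — not better.
Only P1 has a strictly profitable deviation.

P1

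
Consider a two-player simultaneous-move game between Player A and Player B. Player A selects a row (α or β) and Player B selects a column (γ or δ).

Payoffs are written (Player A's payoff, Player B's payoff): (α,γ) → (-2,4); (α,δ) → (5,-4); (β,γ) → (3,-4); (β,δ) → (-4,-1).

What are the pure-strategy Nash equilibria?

none

(α, γ): Player A prefers β (3 > -2) — not an equilibrium.
(α, δ): Player B prefers γ (4 > -4) — not an equilibrium.
(β, γ): Player B prefers δ (-1 > -4) — not an equilibrium.
(β, δ): Player A prefers α (5 > -4) — not an equilibrium.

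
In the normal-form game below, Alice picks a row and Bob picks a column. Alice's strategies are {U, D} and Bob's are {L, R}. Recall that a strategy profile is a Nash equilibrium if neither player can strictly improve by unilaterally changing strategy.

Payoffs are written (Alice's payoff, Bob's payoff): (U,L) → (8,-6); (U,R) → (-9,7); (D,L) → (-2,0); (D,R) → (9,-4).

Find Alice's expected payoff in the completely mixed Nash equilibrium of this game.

First find q, the probability Bob plays L, from Alice's indifference between U and D: 8q − 9(1−q) = −2q + 9(1−q), giving q = 9/14.
Since Alice is indifferent in equilibrium, Alice's expected payoff equals the payoff from either row against (9/14, 5/14). Using U: 8(9/14) − 9(5/14) = 27/14.

27/14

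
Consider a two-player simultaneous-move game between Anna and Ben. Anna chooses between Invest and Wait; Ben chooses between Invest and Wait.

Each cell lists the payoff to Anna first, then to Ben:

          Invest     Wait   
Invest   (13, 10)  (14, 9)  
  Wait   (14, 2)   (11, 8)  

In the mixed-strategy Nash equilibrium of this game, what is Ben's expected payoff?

62/7

First find p, the probability Anna plays Invest, from Ben's indifference between Invest and Wait: 10p + 2(1−p) = 9p + 8(1−p), giving p = 6/7.
Since Ben is indifferent in equilibrium, Ben's expected payoff equals the payoff from either column against (6/7, 1/7). Using Invest: 10(6/7) + 2(1/7) = 62/7.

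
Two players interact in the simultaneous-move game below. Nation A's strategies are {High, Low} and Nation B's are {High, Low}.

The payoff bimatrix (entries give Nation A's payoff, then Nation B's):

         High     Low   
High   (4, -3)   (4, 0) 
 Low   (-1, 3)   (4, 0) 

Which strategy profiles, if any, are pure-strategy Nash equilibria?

(High, Low)

(High, High): Nation B prefers Low (0 > -3) — not an equilibrium.
(High, Low): Nation A gets 4 ≥ 4 from Low, and Nation B gets 0 ≥ -3 from High — Nash equilibrium.
(Low, High): Nation A prefers High (4 > -1) — not an equilibrium.
(Low, Low): Nation B prefers High (3 > 0) — not an equilibrium.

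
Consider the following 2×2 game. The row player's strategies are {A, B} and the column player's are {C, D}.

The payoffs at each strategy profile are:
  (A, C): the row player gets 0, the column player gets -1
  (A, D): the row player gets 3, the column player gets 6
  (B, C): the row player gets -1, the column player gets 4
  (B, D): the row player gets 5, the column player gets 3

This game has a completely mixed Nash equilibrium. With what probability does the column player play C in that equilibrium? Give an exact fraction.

2/3

Let y be the probability that the column player plays C. In a completely mixed equilibrium, the row player must be indifferent between A and B.
The row player's expected payoff from A is 3(1−y); from B it is −y + 5(1−y).
Setting these equal: −3y + 3 = −6y + 5, so y = 2/3.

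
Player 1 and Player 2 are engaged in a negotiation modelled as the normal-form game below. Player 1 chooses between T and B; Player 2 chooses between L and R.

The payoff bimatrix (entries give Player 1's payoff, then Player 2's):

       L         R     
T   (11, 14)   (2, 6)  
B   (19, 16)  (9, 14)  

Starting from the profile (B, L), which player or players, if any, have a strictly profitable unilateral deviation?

Neither

Player 1 at (B, L) earns 19; deviating to T yields 11 — not better.
Player 2 earns 16; deviating to R yields 14 — not better.
Neither player can strictly improve; the profile is a Nash equilibrium.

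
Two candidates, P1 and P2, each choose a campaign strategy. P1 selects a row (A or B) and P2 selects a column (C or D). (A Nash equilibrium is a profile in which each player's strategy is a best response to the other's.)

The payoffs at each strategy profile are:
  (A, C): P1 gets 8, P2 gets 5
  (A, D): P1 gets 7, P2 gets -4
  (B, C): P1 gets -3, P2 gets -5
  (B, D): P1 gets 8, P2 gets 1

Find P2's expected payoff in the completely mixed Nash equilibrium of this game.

-1

First find p, the probability P1 plays A, from P2's indifference between C and D: 5p − 5(1−p) = −4p + (1−p), giving p = 2/5.
Since P2 is indifferent in equilibrium, P2's expected payoff equals the payoff from either column against (2/5, 3/5). Using C: 5(2/5) − 5(3/5) = -1.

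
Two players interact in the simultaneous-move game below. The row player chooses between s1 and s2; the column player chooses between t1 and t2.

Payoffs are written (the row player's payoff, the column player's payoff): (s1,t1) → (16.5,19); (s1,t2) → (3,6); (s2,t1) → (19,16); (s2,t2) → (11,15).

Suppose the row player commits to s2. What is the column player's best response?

t1

Against s2, the column player earns 16 from t1 and 15 from t2.
So t1 is the best response.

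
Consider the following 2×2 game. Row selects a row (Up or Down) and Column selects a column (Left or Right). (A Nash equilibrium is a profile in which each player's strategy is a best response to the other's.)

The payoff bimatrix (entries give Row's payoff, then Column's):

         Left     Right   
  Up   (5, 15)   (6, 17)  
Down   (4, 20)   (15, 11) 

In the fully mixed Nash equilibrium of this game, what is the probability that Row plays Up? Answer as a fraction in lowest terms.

Let p be the probability that Row plays Up. In a completely mixed equilibrium, Column must be indifferent between Left and Right.
Column's expected payoff from Left is 15p + 20(1−p); from Right it is 17p + 11(1−p).
Setting these equal: −5p + 20 = 6p + 11, so p = 9/11.

9/11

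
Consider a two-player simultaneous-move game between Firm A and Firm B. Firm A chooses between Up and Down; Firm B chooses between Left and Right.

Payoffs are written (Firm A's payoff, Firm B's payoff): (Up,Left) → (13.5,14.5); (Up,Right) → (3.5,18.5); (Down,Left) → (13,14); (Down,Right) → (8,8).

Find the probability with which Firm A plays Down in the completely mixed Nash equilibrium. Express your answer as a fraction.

2/5

Let x be the probability that Firm A plays Up. In a completely mixed equilibrium, Firm B must be indifferent between Left and Right.
Firm B's expected payoff from Left is 14.5x + 14(1−x); from Right it is 18.5x + 8(1−x).
Setting these equal: 0.5x + 14 = 10.5x + 8, so x = 3/5.
Therefore Firm A plays Down with probability 1 − 3/5 = 2/5.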